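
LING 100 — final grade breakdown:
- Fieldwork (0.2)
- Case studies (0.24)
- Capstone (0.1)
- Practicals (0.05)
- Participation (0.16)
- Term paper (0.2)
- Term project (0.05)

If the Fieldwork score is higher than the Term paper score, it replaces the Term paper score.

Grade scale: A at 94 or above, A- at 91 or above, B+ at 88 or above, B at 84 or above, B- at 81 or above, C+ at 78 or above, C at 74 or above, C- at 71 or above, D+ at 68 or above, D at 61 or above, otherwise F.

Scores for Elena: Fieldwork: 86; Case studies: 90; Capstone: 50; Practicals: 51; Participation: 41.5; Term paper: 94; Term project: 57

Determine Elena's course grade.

C

Fieldwork (86) ≤ Term paper (94), so Term paper stays at 94.
Weighted total:
  Fieldwork 86 × 0.2 = 17.2
  Case studies 90 × 0.24 = 21.6
  Capstone 50 × 0.1 = 5
  Practicals 51 × 0.05 = 2.55
  Participation 41.5 × 0.16 = 6.64
  Term paper 94 × 0.2 = 18.8
  Term project 57 × 0.05 = 2.85
Sum = 74.64
74.64 is ≥ 74 and < 78 → C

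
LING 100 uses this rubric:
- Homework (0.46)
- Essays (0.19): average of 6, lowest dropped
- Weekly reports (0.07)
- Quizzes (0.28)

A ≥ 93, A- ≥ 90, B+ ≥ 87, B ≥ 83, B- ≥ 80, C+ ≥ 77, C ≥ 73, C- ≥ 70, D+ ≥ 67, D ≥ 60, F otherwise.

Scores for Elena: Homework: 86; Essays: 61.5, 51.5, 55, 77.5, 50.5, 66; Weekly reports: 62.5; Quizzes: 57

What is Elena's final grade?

Essays: drop 50.5 → average of remaining 5 = 311.5/5 = 62.3
Weighted total:
  Homework 86 × 0.46 = 39.56
  Essays 62.3 × 0.19 = 11.837
  Weekly reports 62.5 × 0.07 = 4.375
  Quizzes 57 × 0.28 = 15.96
Sum = 71.732
71.732 is ≥ 70 and < 73 → C-

C-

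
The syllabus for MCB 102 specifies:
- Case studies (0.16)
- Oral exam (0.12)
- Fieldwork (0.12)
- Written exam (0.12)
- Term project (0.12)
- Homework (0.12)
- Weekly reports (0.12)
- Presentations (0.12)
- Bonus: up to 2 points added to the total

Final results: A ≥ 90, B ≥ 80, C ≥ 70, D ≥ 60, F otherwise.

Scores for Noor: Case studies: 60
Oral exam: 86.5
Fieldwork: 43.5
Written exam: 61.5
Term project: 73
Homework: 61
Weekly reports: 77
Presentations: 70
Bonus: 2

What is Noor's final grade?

D

Weighted total:
  Case studies 60 × 0.16 = 9.6
  Oral exam 86.5 × 0.12 = 10.38
  Fieldwork 43.5 × 0.12 = 5.22
  Written exam 61.5 × 0.12 = 7.38
  Term project 73 × 0.12 = 8.76
  Homework 61 × 0.12 = 7.32
  Weekly reports 77 × 0.12 = 9.24
  Presentations 70 × 0.12 = 8.4
Sum = 66.3
Bonus: 66.3 + 2 = 68.3
68.3 is ≥ 60 and < 70 → D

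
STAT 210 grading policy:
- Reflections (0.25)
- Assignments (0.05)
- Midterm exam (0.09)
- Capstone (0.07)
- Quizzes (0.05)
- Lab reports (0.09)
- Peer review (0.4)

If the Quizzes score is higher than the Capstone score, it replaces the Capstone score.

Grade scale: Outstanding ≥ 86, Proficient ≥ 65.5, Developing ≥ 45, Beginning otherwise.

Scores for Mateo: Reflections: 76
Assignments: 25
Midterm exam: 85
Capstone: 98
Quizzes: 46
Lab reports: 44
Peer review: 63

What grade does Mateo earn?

Quizzes (46) ≤ Capstone (98), so Capstone stays at 98.
Weighted total:
  Reflections 76 × 0.25 = 19
  Assignments 25 × 0.05 = 1.25
  Midterm exam 85 × 0.09 = 7.65
  Capstone 98 × 0.07 = 6.86
  Quizzes 46 × 0.05 = 2.3
  Lab reports 44 × 0.09 = 3.96
  Peer review 63 × 0.4 = 25.2
Sum = 66.22
66.22 is ≥ 65.5 and < 86 → Proficient

Proficient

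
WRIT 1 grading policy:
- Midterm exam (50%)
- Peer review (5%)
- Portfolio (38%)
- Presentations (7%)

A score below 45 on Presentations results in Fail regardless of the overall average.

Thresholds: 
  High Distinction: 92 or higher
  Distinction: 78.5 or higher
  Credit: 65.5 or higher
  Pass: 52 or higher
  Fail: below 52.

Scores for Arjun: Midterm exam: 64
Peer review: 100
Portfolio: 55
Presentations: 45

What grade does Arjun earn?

Presentations score 45 ≥ 45: minimum met.
Weighted total:
  Midterm exam 64 × 0.5 = 32
  Peer review 100 × 0.05 = 5
  Portfolio 55 × 0.38 = 20.9
  Presentations 45 × 0.07 = 3.15
Sum = 61.05
61.05 is ≥ 52 and < 65.5 → Pass

Pass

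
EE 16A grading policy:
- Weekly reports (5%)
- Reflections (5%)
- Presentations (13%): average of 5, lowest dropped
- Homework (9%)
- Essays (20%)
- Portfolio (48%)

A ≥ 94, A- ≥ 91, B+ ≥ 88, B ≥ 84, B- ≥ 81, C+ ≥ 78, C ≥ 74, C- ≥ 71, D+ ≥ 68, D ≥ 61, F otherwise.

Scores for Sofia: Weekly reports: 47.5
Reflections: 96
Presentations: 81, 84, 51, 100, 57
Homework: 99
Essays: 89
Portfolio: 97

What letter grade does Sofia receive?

Presentations: drop 51 → average of remaining 4 = 322/4 = 80.5
Weighted total:
  Weekly reports 47.5 × 0.05 = 2.375
  Reflections 96 × 0.05 = 4.8
  Presentations 80.5 × 0.13 = 10.465
  Homework 99 × 0.09 = 8.91
  Essays 89 × 0.2 = 17.8
  Portfolio 97 × 0.48 = 46.56
Sum = 90.91
90.91 is ≥ 88 and < 91 → B+

B+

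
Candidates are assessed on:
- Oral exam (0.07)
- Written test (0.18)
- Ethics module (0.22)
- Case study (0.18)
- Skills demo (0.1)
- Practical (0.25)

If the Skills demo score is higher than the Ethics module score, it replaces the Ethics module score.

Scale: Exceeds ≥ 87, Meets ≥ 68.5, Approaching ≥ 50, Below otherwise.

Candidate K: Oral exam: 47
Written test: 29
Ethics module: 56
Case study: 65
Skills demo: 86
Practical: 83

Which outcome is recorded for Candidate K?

Approaching

Skills demo (86) > Ethics module (56), so Ethics module counts as 86.
Weighted total:
  Oral exam 47 × 0.07 = 3.29
  Written test 29 × 0.18 = 5.22
  Ethics module 86 × 0.22 = 18.92
  Case study 65 × 0.18 = 11.7
  Skills demo 86 × 0.1 = 8.6
  Practical 83 × 0.25 = 20.75
Sum = 68.48
68.48 is ≥ 50 and < 68.5 → Approaching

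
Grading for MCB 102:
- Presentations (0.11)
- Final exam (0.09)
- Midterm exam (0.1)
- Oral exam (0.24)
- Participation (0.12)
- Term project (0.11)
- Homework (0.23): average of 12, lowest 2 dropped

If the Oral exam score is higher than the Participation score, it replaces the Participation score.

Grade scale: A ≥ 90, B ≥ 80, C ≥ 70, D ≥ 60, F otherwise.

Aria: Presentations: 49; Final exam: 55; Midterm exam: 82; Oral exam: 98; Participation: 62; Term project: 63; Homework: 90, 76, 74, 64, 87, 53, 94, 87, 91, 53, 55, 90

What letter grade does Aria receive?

Homework: drop 53, 53 → average of remaining 10 = 808/10 = 80.8
Oral exam (98) > Participation (62), so Participation counts as 98.
Weighted total:
  Presentations 49 × 0.11 = 5.39
  Final exam 55 × 0.09 = 4.95
  Midterm exam 82 × 0.1 = 8.2
  Oral exam 98 × 0.24 = 23.52
  Participation 98 × 0.12 = 11.76
  Term project 63 × 0.11 = 6.93
  Homework 80.8 × 0.23 = 18.584
Sum = 79.334
79.334 is ≥ 70 and < 80 → C

C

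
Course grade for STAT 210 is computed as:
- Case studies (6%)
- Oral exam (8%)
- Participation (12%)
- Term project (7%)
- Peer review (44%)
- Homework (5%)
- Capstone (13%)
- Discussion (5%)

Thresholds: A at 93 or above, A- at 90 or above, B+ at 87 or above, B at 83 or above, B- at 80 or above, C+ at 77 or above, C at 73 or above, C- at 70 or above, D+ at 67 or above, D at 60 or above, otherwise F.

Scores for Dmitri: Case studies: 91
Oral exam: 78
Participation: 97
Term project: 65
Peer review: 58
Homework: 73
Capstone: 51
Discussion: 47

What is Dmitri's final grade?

D

Weighted total:
  Case studies 91 × 0.06 = 5.46
  Oral exam 78 × 0.08 = 6.24
  Participation 97 × 0.12 = 11.64
  Term project 65 × 0.07 = 4.55
  Peer review 58 × 0.44 = 25.52
  Homework 73 × 0.05 = 3.65
  Capstone 51 × 0.13 = 6.63
  Discussion 47 × 0.05 = 2.35
Sum = 66.04
66.04 is ≥ 60 and < 67 → D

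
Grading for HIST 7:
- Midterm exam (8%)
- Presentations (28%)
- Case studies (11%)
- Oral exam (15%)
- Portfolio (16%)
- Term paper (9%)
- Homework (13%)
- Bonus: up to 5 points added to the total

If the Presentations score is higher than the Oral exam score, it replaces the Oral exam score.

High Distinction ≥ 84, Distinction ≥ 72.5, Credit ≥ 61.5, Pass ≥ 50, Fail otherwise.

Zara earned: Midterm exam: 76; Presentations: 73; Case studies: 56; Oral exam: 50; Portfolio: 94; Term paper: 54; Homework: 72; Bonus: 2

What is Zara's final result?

Presentations (73) > Oral exam (50), so Oral exam counts as 73.
Weighted total:
  Midterm exam 76 × 0.08 = 6.08
  Presentations 73 × 0.28 = 20.44
  Case studies 56 × 0.11 = 6.16
  Oral exam 73 × 0.15 = 10.95
  Portfolio 94 × 0.16 = 15.04
  Term paper 54 × 0.09 = 4.86
  Homework 72 × 0.13 = 9.36
Sum = 72.89
Bonus: 72.89 + 2 = 74.89
74.89 is ≥ 72.5 and < 84 → Distinction

Distinction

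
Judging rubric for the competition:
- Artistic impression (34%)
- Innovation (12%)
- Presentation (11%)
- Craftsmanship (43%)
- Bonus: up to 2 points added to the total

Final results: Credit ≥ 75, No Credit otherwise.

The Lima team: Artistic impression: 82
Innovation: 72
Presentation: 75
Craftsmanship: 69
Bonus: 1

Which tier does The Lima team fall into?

Credit

Weighted total:
  Artistic impression 82 × 0.34 = 27.88
  Innovation 72 × 0.12 = 8.64
  Presentation 75 × 0.11 = 8.25
  Craftsmanship 69 × 0.43 = 29.67
Sum = 74.44
Bonus: 74.44 + 1 = 75.44
75.44 ≥ 75 → Credit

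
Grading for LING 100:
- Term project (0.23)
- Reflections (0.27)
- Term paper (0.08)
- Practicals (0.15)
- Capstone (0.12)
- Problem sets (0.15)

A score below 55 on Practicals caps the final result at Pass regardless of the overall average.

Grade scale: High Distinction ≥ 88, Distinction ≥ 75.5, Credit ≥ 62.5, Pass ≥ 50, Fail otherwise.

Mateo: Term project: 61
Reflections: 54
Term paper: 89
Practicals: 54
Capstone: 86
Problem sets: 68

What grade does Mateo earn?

Pass

Practicals score 54 < 55: minimum not met.
Weighted total:
  Term project 61 × 0.23 = 14.03
  Reflections 54 × 0.27 = 14.58
  Term paper 89 × 0.08 = 7.12
  Practicals 54 × 0.15 = 8.1
  Capstone 86 × 0.12 = 10.32
  Problem sets 68 × 0.15 = 10.2
Sum = 64.35
64.35 would be Credit; cap at Pass applies → Pass.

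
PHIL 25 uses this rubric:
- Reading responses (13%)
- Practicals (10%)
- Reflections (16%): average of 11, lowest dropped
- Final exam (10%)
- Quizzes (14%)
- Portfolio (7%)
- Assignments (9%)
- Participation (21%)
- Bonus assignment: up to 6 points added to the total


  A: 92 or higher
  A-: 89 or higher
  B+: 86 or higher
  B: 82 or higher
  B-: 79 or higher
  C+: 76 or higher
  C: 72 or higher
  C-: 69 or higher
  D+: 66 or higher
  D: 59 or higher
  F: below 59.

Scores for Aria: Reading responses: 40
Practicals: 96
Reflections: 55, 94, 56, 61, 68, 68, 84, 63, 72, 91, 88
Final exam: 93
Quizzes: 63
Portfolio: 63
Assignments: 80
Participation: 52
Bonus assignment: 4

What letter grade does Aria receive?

C-

Reflections: drop 55 → average of remaining 10 = 745/10 = 74.5
Weighted total:
  Reading responses 40 × 0.13 = 5.2
  Practicals 96 × 0.1 = 9.6
  Reflections 74.5 × 0.16 = 11.92
  Final exam 93 × 0.1 = 9.3
  Quizzes 63 × 0.14 = 8.82
  Portfolio 63 × 0.07 = 4.41
  Assignments 80 × 0.09 = 7.2
  Participation 52 × 0.21 = 10.92
Sum = 67.37
Bonus assignment: 67.37 + 4 = 71.37
71.37 is ≥ 69 and < 72 → C-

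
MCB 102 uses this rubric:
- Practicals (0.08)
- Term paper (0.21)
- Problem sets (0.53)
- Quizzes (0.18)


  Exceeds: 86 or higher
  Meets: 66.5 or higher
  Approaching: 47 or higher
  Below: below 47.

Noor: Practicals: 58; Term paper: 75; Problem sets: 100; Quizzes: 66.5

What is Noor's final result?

Meets

Weighted total:
  Practicals 58 × 0.08 = 4.64
  Term paper 75 × 0.21 = 15.75
  Problem sets 100 × 0.53 = 53
  Quizzes 66.5 × 0.18 = 11.97
Sum = 85.36
85.36 is ≥ 66.5 and < 86 → Meets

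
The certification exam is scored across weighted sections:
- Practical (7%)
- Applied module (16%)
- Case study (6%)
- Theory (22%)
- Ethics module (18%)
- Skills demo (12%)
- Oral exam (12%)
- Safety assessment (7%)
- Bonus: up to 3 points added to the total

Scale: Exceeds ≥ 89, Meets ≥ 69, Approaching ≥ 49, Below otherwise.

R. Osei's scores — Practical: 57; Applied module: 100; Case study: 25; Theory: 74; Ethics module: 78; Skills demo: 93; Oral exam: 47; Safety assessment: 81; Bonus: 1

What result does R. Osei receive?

Meets

Weighted total:
  Practical 57 × 0.07 = 3.99
  Applied module 100 × 0.16 = 16
  Case study 25 × 0.06 = 1.5
  Theory 74 × 0.22 = 16.28
  Ethics module 78 × 0.18 = 14.04
  Skills demo 93 × 0.12 = 11.16
  Oral exam 47 × 0.12 = 5.64
  Safety assessment 81 × 0.07 = 5.67
Sum = 74.28
Bonus: 74.28 + 1 = 75.28
75.28 is ≥ 69 and < 89 → Meets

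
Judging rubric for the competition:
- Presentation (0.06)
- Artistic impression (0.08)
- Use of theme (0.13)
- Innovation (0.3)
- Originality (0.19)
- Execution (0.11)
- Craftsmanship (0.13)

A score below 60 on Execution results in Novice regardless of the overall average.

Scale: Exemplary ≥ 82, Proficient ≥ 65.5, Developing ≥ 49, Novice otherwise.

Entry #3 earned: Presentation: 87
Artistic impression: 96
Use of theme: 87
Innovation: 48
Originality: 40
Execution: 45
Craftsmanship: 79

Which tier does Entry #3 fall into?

Novice

Execution score 45 < 60: minimum not met.
Weighted total:
  Presentation 87 × 0.06 = 5.22
  Artistic impression 96 × 0.08 = 7.68
  Use of theme 87 × 0.13 = 11.31
  Innovation 48 × 0.3 = 14.4
  Originality 40 × 0.19 = 7.6
  Execution 45 × 0.11 = 4.95
  Craftsmanship 79 × 0.13 = 10.27
Sum = 61.43
Because the Execution minimum was not met, the result is Novice.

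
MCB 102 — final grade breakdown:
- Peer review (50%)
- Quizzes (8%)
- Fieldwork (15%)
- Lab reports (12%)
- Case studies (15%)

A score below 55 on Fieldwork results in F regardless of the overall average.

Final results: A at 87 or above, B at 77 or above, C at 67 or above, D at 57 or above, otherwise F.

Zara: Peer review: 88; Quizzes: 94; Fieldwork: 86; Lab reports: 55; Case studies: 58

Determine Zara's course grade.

Fieldwork score 86 ≥ 55: minimum met.
Weighted total:
  Peer review 88 × 0.5 = 44
  Quizzes 94 × 0.08 = 7.52
  Fieldwork 86 × 0.15 = 12.9
  Lab reports 55 × 0.12 = 6.6
  Case studies 58 × 0.15 = 8.7
Sum = 79.72
79.72 is ≥ 77 and < 87 → B

B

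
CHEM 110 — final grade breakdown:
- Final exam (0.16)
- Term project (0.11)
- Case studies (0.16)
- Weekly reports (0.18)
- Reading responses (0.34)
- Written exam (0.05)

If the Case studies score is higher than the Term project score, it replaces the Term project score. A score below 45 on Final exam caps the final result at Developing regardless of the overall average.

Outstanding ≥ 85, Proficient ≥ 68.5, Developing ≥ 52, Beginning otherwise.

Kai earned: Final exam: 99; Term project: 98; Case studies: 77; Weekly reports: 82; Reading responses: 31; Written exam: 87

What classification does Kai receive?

Case studies (77) ≤ Term project (98), so Term project stays at 98.
Final exam score 99 ≥ 45: minimum met.
Weighted total:
  Final exam 99 × 0.16 = 15.84
  Term project 98 × 0.11 = 10.78
  Case studies 77 × 0.16 = 12.32
  Weekly reports 82 × 0.18 = 14.76
  Reading responses 31 × 0.34 = 10.54
  Written exam 87 × 0.05 = 4.35
Sum = 68.59
68.59 is ≥ 68.5 and < 85 → Proficient

Proficient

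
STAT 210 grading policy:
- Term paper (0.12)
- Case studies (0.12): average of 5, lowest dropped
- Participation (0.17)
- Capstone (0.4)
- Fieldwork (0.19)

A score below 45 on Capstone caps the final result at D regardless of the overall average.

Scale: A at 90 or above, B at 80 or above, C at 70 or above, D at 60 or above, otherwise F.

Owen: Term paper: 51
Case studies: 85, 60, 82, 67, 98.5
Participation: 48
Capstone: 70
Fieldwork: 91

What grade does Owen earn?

D

Case studies: drop 60 → average of remaining 4 = 332.5/4 = 83.125
Capstone score 70 ≥ 45: minimum met.
Weighted total:
  Term paper 51 × 0.12 = 6.12
  Case studies 83.125 × 0.12 = 9.975
  Participation 48 × 0.17 = 8.16
  Capstone 70 × 0.4 = 28
  Fieldwork 91 × 0.19 = 17.29
Sum = 69.545
69.545 is ≥ 60 and < 70 → D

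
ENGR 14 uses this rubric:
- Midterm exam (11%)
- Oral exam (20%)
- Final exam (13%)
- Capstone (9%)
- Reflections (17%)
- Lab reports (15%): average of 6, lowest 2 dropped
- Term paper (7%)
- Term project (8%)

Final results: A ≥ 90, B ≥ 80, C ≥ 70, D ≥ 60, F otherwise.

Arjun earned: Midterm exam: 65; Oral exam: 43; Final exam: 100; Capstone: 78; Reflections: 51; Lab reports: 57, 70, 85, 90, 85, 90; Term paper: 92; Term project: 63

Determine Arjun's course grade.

D

Lab reports: drop 57, 70 → average of remaining 4 = 350/4 = 87.5
Weighted total:
  Midterm exam 65 × 0.11 = 7.15
  Oral exam 43 × 0.2 = 8.6
  Final exam 100 × 0.13 = 13
  Capstone 78 × 0.09 = 7.02
  Reflections 51 × 0.17 = 8.67
  Lab reports 87.5 × 0.15 = 13.125
  Term paper 92 × 0.07 = 6.44
  Term project 63 × 0.08 = 5.04
Sum = 69.045
69.045 is ≥ 60 and < 70 → D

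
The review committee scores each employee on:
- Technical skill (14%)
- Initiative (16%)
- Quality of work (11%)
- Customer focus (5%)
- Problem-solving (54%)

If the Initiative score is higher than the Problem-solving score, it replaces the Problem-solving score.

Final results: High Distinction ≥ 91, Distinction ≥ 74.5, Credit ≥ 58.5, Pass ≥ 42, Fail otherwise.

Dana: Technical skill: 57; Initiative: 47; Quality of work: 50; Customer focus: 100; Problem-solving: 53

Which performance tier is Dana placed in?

Initiative (47) ≤ Problem-solving (53), so Problem-solving stays at 53.
Weighted total:
  Technical skill 57 × 0.14 = 7.98
  Initiative 47 × 0.16 = 7.52
  Quality of work 50 × 0.11 = 5.5
  Customer focus 100 × 0.05 = 5
  Problem-solving 53 × 0.54 = 28.62
Sum = 54.62
54.62 is ≥ 42 and < 58.5 → Pass

Pass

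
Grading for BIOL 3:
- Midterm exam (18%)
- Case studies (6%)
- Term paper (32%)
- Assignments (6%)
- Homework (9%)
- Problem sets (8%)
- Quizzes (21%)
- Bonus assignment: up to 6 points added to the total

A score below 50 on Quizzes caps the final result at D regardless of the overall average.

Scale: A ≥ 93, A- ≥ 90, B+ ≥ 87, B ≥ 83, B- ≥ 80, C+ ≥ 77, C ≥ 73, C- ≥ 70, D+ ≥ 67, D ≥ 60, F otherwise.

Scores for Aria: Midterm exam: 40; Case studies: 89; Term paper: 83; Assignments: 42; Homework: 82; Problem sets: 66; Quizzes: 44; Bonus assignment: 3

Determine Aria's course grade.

D

Quizzes score 44 < 50: minimum not met.
Weighted total:
  Midterm exam 40 × 0.18 = 7.2
  Case studies 89 × 0.06 = 5.34
  Term paper 83 × 0.32 = 26.56
  Assignments 42 × 0.06 = 2.52
  Homework 82 × 0.09 = 7.38
  Problem sets 66 × 0.08 = 5.28
  Quizzes 44 × 0.21 = 9.24
Sum = 63.52
Bonus assignment: 63.52 + 3 = 66.52
66.52 would be D; cap at D applies → D.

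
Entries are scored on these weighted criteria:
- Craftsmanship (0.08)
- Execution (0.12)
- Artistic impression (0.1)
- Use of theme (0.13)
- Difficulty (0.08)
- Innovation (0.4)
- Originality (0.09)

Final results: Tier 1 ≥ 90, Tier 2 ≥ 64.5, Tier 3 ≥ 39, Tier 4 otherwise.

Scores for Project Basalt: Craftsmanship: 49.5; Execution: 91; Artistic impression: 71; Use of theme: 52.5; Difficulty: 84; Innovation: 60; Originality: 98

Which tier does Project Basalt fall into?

Tier 2

Weighted total:
  Craftsmanship 49.5 × 0.08 = 3.96
  Execution 91 × 0.12 = 10.92
  Artistic impression 71 × 0.1 = 7.1
  Use of theme 52.5 × 0.13 = 6.825
  Difficulty 84 × 0.08 = 6.72
  Innovation 60 × 0.4 = 24
  Originality 98 × 0.09 = 8.82
Sum = 68.345
68.345 is ≥ 64.5 and < 90 → Tier 2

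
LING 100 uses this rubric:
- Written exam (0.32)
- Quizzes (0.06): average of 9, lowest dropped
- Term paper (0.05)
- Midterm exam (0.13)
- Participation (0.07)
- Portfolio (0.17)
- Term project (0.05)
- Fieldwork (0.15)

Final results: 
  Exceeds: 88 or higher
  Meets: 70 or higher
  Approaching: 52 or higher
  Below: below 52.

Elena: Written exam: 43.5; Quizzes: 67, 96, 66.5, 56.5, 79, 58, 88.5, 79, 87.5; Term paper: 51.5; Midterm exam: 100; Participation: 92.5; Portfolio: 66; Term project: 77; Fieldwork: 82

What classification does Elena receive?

Approaching

Quizzes: drop 56.5 → average of remaining 8 = 621.5/8 = 77.6875
Weighted total:
  Written exam 43.5 × 0.32 = 13.92
  Quizzes 77.6875 × 0.06 = 4.66125
  Term paper 51.5 × 0.05 = 2.575
  Midterm exam 100 × 0.13 = 13
  Participation 92.5 × 0.07 = 6.475
  Portfolio 66 × 0.17 = 11.22
  Term project 77 × 0.05 = 3.85
  Fieldwork 82 × 0.15 = 12.3
Sum = 68.00125
68.00125 is ≥ 52 and < 70 → Approaching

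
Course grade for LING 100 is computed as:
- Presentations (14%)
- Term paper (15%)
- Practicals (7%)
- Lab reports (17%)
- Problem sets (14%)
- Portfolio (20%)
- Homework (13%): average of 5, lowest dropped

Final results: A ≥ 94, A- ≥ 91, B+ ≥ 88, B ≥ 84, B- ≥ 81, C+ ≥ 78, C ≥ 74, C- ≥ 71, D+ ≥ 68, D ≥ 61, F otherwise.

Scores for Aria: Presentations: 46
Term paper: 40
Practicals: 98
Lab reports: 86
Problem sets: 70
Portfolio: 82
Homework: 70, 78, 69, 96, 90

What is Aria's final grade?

D+

Homework: drop 69 → average of remaining 4 = 334/4 = 83.5
Weighted total:
  Presentations 46 × 0.14 = 6.44
  Term paper 40 × 0.15 = 6
  Practicals 98 × 0.07 = 6.86
  Lab reports 86 × 0.17 = 14.62
  Problem sets 70 × 0.14 = 9.8
  Portfolio 82 × 0.2 = 16.4
  Homework 83.5 × 0.13 = 10.855
Sum = 70.975
70.975 is ≥ 68 and < 71 → D+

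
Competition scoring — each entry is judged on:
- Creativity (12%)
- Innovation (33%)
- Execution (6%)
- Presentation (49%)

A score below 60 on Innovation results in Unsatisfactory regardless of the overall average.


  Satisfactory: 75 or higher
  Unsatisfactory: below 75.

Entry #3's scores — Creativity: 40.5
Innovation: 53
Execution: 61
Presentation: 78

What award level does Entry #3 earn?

Innovation score 53 < 60: minimum not met.
Weighted total:
  Creativity 40.5 × 0.12 = 4.86
  Innovation 53 × 0.33 = 17.49
  Execution 61 × 0.06 = 3.66
  Presentation 78 × 0.49 = 38.22
Sum = 64.23
Because the Innovation minimum was not met, the result is Unsatisfactory.

Unsatisfactory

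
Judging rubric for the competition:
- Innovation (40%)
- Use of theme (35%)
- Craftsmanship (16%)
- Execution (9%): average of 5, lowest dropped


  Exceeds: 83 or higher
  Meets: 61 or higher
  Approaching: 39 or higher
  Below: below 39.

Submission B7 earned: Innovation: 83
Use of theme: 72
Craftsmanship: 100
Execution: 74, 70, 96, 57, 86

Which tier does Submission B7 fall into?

Execution: drop 57 → average of remaining 4 = 326/4 = 81.5
Weighted total:
  Innovation 83 × 0.4 = 33.2
  Use of theme 72 × 0.35 = 25.2
  Craftsmanship 100 × 0.16 = 16
  Execution 81.5 × 0.09 = 7.335
Sum = 81.735
81.735 is ≥ 61 and < 83 → Meets

Meets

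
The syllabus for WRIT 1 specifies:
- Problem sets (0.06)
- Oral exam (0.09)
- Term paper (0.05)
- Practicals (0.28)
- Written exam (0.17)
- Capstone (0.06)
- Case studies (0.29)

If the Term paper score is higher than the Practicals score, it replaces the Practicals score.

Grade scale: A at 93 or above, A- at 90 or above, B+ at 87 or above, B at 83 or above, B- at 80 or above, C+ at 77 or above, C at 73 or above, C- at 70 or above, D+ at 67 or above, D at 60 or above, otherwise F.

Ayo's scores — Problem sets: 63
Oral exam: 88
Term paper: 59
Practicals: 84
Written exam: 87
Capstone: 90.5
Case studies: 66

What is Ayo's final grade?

C+

Term paper (59) ≤ Practicals (84), so Practicals stays at 84.
Weighted total:
  Problem sets 63 × 0.06 = 3.78
  Oral exam 88 × 0.09 = 7.92
  Term paper 59 × 0.05 = 2.95
  Practicals 84 × 0.28 = 23.52
  Written exam 87 × 0.17 = 14.79
  Capstone 90.5 × 0.06 = 5.43
  Case studies 66 × 0.29 = 19.14
Sum = 77.53
77.53 is ≥ 77 and < 80 → C+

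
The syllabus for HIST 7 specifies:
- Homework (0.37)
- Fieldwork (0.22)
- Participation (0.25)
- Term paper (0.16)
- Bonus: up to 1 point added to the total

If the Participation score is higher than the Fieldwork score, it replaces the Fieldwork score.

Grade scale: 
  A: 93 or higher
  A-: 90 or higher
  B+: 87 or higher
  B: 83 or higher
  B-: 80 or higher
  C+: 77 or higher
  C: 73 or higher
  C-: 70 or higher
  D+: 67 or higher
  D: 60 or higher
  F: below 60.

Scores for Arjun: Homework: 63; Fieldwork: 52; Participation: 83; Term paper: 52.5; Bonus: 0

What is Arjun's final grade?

Participation (83) > Fieldwork (52), so Fieldwork counts as 83.
Weighted total:
  Homework 63 × 0.37 = 23.31
  Fieldwork 83 × 0.22 = 18.26
  Participation 83 × 0.25 = 20.75
  Term paper 52.5 × 0.16 = 8.4
Sum = 70.72
Bonus: 70.72 + 0 = 70.72
70.72 is ≥ 70 and < 73 → C-

C-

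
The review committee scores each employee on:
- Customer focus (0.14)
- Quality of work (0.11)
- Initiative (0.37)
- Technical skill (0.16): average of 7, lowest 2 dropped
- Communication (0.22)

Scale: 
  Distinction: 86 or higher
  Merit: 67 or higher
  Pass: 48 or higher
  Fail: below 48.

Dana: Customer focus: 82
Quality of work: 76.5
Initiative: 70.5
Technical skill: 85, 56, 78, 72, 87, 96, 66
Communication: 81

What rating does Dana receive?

Technical skill: drop 56, 66 → average of remaining 5 = 418/5 = 83.6
Weighted total:
  Customer focus 82 × 0.14 = 11.48
  Quality of work 76.5 × 0.11 = 8.415
  Initiative 70.5 × 0.37 = 26.085
  Technical skill 83.6 × 0.16 = 13.376
  Communication 81 × 0.22 = 17.82
Sum = 77.176
77.176 is ≥ 67 and < 86 → Merit

Merit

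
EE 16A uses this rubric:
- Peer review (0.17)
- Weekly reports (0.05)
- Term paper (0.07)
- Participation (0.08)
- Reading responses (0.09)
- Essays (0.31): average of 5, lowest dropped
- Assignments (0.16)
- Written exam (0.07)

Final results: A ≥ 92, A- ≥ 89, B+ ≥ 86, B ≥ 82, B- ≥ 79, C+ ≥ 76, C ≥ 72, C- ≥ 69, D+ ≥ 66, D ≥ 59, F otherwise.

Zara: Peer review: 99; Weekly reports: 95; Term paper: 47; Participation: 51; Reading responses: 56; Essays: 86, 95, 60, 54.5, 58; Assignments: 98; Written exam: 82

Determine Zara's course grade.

C+

Essays: drop 54.5 → average of remaining 4 = 299/4 = 74.75
Weighted total:
  Peer review 99 × 0.17 = 16.83
  Weekly reports 95 × 0.05 = 4.75
  Term paper 47 × 0.07 = 3.29
  Participation 51 × 0.08 = 4.08
  Reading responses 56 × 0.09 = 5.04
  Essays 74.75 × 0.31 = 23.1725
  Assignments 98 × 0.16 = 15.68
  Written exam 82 × 0.07 = 5.74
Sum = 78.5825
78.5825 is ≥ 76 and < 79 → C+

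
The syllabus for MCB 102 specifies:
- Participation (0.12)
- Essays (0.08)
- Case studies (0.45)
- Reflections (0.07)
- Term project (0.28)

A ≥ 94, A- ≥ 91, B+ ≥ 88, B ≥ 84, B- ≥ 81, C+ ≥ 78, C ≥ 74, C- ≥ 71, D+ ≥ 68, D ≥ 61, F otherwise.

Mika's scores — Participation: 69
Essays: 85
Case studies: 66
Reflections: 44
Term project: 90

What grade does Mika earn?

C-

Weighted total:
  Participation 69 × 0.12 = 8.28
  Essays 85 × 0.08 = 6.8
  Case studies 66 × 0.45 = 29.7
  Reflections 44 × 0.07 = 3.08
  Term project 90 × 0.28 = 25.2
Sum = 73.06
73.06 is ≥ 71 and < 74 → C-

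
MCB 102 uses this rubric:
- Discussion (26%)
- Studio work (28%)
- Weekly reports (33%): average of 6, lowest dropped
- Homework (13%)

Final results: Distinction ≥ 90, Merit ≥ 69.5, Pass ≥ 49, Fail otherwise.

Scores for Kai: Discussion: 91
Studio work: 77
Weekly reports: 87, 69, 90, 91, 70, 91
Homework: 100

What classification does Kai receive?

Weekly reports: drop 69 → average of remaining 5 = 429/5 = 85.8
Weighted total:
  Discussion 91 × 0.26 = 23.66
  Studio work 77 × 0.28 = 21.56
  Weekly reports 85.8 × 0.33 = 28.314
  Homework 100 × 0.13 = 13
Sum = 86.534
86.534 is ≥ 69.5 and < 90 → Merit

Merit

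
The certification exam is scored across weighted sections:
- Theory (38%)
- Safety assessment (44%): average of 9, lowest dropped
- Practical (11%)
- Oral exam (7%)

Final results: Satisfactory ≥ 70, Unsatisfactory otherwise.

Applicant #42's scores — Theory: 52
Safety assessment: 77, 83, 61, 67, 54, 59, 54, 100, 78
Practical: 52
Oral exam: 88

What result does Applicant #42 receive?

Unsatisfactory

Safety assessment: drop 54 → average of remaining 8 = 579/8 = 72.375
Weighted total:
  Theory 52 × 0.38 = 19.76
  Safety assessment 72.375 × 0.44 = 31.845
  Practical 52 × 0.11 = 5.72
  Oral exam 88 × 0.07 = 6.16
Sum = 63.485
63.485 < 70 → Unsatisfactory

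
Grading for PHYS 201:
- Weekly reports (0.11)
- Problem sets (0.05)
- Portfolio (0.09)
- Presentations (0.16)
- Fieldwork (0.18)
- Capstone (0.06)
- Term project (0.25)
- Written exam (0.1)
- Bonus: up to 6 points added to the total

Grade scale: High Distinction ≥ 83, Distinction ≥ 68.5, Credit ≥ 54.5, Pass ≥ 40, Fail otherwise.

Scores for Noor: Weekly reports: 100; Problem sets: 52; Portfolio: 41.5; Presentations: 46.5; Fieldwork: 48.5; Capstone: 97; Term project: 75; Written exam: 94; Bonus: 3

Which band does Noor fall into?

Weighted total:
  Weekly reports 100 × 0.11 = 11
  Problem sets 52 × 0.05 = 2.6
  Portfolio 41.5 × 0.09 = 3.735
  Presentations 46.5 × 0.16 = 7.44
  Fieldwork 48.5 × 0.18 = 8.73
  Capstone 97 × 0.06 = 5.82
  Term project 75 × 0.25 = 18.75
  Written exam 94 × 0.1 = 9.4
Sum = 67.475
Bonus: 67.475 + 3 = 70.475
70.475 is ≥ 68.5 and < 83 → Distinction

Distinction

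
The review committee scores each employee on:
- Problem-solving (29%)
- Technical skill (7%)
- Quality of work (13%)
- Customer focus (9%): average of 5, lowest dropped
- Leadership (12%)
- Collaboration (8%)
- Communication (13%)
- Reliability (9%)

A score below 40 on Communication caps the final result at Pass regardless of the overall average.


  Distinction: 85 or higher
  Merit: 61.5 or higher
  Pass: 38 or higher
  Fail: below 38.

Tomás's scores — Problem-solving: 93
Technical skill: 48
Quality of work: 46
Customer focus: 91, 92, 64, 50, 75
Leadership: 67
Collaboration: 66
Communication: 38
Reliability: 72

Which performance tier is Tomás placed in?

Pass

Customer focus: drop 50 → average of remaining 4 = 322/4 = 80.5
Communication score 38 < 40: minimum not met.
Weighted total:
  Problem-solving 93 × 0.29 = 26.97
  Technical skill 48 × 0.07 = 3.36
  Quality of work 46 × 0.13 = 5.98
  Customer focus 80.5 × 0.09 = 7.245
  Leadership 67 × 0.12 = 8.04
  Collaboration 66 × 0.08 = 5.28
  Communication 38 × 0.13 = 4.94
  Reliability 72 × 0.09 = 6.48
Sum = 68.295
68.295 would be Merit; cap at Pass applies → Pass.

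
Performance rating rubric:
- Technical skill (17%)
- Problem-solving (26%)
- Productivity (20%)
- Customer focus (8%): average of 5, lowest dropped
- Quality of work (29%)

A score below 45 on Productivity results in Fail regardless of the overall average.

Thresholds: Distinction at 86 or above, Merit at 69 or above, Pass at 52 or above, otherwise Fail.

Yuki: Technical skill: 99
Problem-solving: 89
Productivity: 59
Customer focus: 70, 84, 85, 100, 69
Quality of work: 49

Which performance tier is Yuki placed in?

Customer focus: drop 69 → average of remaining 4 = 339/4 = 84.75
Productivity score 59 ≥ 45: minimum met.
Weighted total:
  Technical skill 99 × 0.17 = 16.83
  Problem-solving 89 × 0.26 = 23.14
  Productivity 59 × 0.2 = 11.8
  Customer focus 84.75 × 0.08 = 6.78
  Quality of work 49 × 0.29 = 14.21
Sum = 72.76
72.76 is ≥ 69 and < 86 → Merit

Merit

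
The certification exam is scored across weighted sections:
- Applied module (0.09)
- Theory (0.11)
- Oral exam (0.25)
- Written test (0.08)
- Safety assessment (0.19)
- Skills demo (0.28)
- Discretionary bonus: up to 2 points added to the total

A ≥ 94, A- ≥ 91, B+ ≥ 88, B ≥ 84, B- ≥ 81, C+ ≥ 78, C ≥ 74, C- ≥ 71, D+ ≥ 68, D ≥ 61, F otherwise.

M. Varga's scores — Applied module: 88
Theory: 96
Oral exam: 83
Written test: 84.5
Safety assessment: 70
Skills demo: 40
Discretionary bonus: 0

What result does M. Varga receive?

Weighted total:
  Applied module 88 × 0.09 = 7.92
  Theory 96 × 0.11 = 10.56
  Oral exam 83 × 0.25 = 20.75
  Written test 84.5 × 0.08 = 6.76
  Safety assessment 70 × 0.19 = 13.3
  Skills demo 40 × 0.28 = 11.2
Sum = 70.49
Discretionary bonus: 70.49 + 0 = 70.49
70.49 is ≥ 68 and < 71 → D+

D+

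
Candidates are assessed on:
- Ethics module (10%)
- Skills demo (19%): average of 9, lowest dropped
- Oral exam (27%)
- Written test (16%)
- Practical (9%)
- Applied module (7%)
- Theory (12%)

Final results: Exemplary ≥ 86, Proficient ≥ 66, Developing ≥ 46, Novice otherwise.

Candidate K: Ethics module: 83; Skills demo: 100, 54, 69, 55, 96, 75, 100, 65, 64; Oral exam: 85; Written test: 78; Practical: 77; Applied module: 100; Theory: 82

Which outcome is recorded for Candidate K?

Proficient

Skills demo: drop 54 → average of remaining 8 = 624/8 = 78
Weighted total:
  Ethics module 83 × 0.1 = 8.3
  Skills demo 78 × 0.19 = 14.82
  Oral exam 85 × 0.27 = 22.95
  Written test 78 × 0.16 = 12.48
  Practical 77 × 0.09 = 6.93
  Applied module 100 × 0.07 = 7
  Theory 82 × 0.12 = 9.84
Sum = 82.32
82.32 is ≥ 66 and < 86 → Proficient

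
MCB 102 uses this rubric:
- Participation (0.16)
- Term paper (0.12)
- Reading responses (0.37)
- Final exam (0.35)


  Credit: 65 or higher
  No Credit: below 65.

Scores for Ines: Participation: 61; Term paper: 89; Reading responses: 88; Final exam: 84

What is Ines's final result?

Credit

Weighted total:
  Participation 61 × 0.16 = 9.76
  Term paper 89 × 0.12 = 10.68
  Reading responses 88 × 0.37 = 32.56
  Final exam 84 × 0.35 = 29.4
Sum = 82.4
82.4 ≥ 65 → Credit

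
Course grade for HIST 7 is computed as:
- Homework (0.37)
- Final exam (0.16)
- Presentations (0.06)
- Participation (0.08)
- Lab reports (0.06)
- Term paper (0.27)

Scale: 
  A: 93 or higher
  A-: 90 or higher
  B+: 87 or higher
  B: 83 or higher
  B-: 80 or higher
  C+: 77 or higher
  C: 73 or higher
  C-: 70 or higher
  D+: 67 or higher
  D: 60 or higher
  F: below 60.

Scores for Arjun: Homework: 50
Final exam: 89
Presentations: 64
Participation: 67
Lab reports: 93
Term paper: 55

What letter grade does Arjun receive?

D

Weighted total:
  Homework 50 × 0.37 = 18.5
  Final exam 89 × 0.16 = 14.24
  Presentations 64 × 0.06 = 3.84
  Participation 67 × 0.08 = 5.36
  Lab reports 93 × 0.06 = 5.58
  Term paper 55 × 0.27 = 14.85
Sum = 62.37
62.37 is ≥ 60 and < 67 → D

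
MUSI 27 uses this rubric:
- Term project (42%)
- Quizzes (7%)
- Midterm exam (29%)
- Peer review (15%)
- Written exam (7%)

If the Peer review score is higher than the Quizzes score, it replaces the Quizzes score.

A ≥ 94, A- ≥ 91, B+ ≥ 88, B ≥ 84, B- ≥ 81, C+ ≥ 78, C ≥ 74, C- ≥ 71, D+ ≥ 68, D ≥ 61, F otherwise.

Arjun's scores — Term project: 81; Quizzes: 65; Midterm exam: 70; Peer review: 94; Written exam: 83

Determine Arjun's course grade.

Peer review (94) > Quizzes (65), so Quizzes counts as 94.
Weighted total:
  Term project 81 × 0.42 = 34.02
  Quizzes 94 × 0.07 = 6.58
  Midterm exam 70 × 0.29 = 20.3
  Peer review 94 × 0.15 = 14.1
  Written exam 83 × 0.07 = 5.81
Sum = 80.81
80.81 is ≥ 78 and < 81 → C+

C+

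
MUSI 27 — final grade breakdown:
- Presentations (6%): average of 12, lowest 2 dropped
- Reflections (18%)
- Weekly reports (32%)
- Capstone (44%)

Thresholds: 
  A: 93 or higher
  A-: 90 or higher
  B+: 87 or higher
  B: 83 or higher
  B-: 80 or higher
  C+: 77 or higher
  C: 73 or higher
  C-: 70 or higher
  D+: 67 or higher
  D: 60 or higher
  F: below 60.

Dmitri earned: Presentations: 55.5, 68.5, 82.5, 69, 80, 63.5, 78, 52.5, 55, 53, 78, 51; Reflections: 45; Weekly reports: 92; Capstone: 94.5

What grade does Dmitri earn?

Presentations: drop 51, 52.5 → average of remaining 10 = 683/10 = 68.3
Weighted total:
  Presentations 68.3 × 0.06 = 4.098
  Reflections 45 × 0.18 = 8.1
  Weekly reports 92 × 0.32 = 29.44
  Capstone 94.5 × 0.44 = 41.58
Sum = 83.218
83.218 is ≥ 83 and < 87 → B

B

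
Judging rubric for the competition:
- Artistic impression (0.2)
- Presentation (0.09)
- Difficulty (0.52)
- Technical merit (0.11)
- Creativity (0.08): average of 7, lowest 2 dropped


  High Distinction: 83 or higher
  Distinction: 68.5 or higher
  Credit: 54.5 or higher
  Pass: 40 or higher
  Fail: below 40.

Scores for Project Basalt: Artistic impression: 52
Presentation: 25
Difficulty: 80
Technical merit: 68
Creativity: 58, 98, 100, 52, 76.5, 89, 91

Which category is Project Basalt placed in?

Creativity: drop 52, 58 → average of remaining 5 = 454.5/5 = 90.9
Weighted total:
  Artistic impression 52 × 0.2 = 10.4
  Presentation 25 × 0.09 = 2.25
  Difficulty 80 × 0.52 = 41.6
  Technical merit 68 × 0.11 = 7.48
  Creativity 90.9 × 0.08 = 7.272
Sum = 69.002
69.002 is ≥ 68.5 and < 83 → Distinction

Distinction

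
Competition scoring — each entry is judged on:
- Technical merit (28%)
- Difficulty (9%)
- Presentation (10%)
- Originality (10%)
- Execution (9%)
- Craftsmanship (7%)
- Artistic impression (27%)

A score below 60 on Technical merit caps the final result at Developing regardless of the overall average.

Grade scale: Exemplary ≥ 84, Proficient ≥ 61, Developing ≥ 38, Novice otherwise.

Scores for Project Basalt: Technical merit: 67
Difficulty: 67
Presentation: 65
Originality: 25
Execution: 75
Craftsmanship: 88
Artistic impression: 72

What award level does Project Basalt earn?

Technical merit score 67 ≥ 60: minimum met.
Weighted total:
  Technical merit 67 × 0.28 = 18.76
  Difficulty 67 × 0.09 = 6.03
  Presentation 65 × 0.1 = 6.5
  Originality 25 × 0.1 = 2.5
  Execution 75 × 0.09 = 6.75
  Craftsmanship 88 × 0.07 = 6.16
  Artistic impression 72 × 0.27 = 19.44
Sum = 66.14
66.14 is ≥ 61 and < 84 → Proficient

Proficient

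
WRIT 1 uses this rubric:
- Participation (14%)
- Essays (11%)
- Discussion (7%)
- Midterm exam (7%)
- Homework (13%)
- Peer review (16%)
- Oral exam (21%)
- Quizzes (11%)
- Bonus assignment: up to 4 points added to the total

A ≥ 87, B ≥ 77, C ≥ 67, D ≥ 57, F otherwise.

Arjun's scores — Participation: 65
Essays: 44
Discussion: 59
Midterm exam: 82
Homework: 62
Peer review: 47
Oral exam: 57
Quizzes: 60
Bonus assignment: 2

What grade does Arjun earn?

Weighted total:
  Participation 65 × 0.14 = 9.1
  Essays 44 × 0.11 = 4.84
  Discussion 59 × 0.07 = 4.13
  Midterm exam 82 × 0.07 = 5.74
  Homework 62 × 0.13 = 8.06
  Peer review 47 × 0.16 = 7.52
  Oral exam 57 × 0.21 = 11.97
  Quizzes 60 × 0.11 = 6.6
Sum = 57.96
Bonus assignment: 57.96 + 2 = 59.96
59.96 is ≥ 57 and < 67 → D

D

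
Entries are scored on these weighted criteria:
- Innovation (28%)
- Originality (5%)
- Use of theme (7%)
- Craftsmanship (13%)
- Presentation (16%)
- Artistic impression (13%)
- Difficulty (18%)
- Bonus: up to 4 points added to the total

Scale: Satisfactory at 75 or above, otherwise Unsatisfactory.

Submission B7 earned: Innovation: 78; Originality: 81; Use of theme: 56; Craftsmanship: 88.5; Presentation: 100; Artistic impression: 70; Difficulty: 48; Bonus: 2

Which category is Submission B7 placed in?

Satisfactory

Weighted total:
  Innovation 78 × 0.28 = 21.84
  Originality 81 × 0.05 = 4.05
  Use of theme 56 × 0.07 = 3.92
  Craftsmanship 88.5 × 0.13 = 11.505
  Presentation 100 × 0.16 = 16
  Artistic impression 70 × 0.13 = 9.1
  Difficulty 48 × 0.18 = 8.64
Sum = 75.055
Bonus: 75.055 + 2 = 77.055
77.055 ≥ 75 → Satisfactory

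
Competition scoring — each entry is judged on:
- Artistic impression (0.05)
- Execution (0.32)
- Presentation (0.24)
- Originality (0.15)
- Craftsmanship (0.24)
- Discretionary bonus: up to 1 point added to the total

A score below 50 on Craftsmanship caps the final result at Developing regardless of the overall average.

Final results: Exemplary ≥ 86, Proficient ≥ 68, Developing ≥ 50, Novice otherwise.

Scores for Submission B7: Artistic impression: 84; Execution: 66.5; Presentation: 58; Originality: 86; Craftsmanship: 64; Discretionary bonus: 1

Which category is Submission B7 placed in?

Craftsmanship score 64 ≥ 50: minimum met.
Weighted total:
  Artistic impression 84 × 0.05 = 4.2
  Execution 66.5 × 0.32 = 21.28
  Presentation 58 × 0.24 = 13.92
  Originality 86 × 0.15 = 12.9
  Craftsmanship 64 × 0.24 = 15.36
Sum = 67.66
Discretionary bonus: 67.66 + 1 = 68.66
68.66 is ≥ 68 and < 86 → Proficient

Proficient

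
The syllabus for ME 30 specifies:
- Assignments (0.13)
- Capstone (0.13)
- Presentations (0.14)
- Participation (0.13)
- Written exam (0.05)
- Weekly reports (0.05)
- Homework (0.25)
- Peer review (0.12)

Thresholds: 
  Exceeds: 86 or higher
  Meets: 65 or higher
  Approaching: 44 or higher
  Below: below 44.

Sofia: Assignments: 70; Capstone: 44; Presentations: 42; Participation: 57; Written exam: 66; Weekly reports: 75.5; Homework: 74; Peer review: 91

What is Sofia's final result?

Weighted total:
  Assignments 70 × 0.13 = 9.1
  Capstone 44 × 0.13 = 5.72
  Presentations 42 × 0.14 = 5.88
  Participation 57 × 0.13 = 7.41
  Written exam 66 × 0.05 = 3.3
  Weekly reports 75.5 × 0.05 = 3.775
  Homework 74 × 0.25 = 18.5
  Peer review 91 × 0.12 = 10.92
Sum = 64.605
64.605 is ≥ 44 and < 65 → Approaching

Approaching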